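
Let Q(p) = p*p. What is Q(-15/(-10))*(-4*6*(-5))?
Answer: 270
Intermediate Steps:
Q(p) = p²
Q(-15/(-10))*(-4*6*(-5)) = (-15/(-10))²*(-4*6*(-5)) = (-15*(-⅒))²*(-24*(-5)) = (3/2)²*120 = (9/4)*120 = 270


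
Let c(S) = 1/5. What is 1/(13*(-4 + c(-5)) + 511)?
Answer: 5/2308 ≈ 0.0021664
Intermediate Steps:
c(S) = ⅕
1/(13*(-4 + c(-5)) + 511) = 1/(13*(-4 + ⅕) + 511) = 1/(13*(-19/5) + 511) = 1/(-247/5 + 511) = 1/(2308/5) = 5/2308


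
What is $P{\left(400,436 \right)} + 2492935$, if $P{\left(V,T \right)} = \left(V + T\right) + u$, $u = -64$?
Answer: $2493707$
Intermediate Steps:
$P{\left(V,T \right)} = -64 + T + V$ ($P{\left(V,T \right)} = \left(V + T\right) - 64 = \left(T + V\right) - 64 = -64 + T + V$)
$P{\left(400,436 \right)} + 2492935 = \left(-64 + 436 + 400\right) + 2492935 = 772 + 2492935 = 2493707$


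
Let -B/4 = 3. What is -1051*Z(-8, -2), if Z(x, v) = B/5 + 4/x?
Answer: 30479/10 ≈ 3047.9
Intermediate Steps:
B = -12 (B = -4*3 = -12)
Z(x, v) = -12/5 + 4/x
-1051*Z(-8, -2) = -1051*(-12/5 + 4/(-8)) = -1051*(-12/5 + 4*(-1/8)) = -1051*(-12/5 - 1/2) = -1051*(-29/10) = 30479/10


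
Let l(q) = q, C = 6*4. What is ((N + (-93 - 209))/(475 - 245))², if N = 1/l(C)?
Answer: 52519009/30470400 ≈ 1.7236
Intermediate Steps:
C = 24
N = 1/24 ≈ 0.041667
((N + (-93 - 209))/(475 - 245))² = ((1/24 + (-93 - 209))/(475 - 245))² = ((1/24 - 302)/230)² = (-7247/24*1/230)² = (-7247/5520)² = 52519009/30470400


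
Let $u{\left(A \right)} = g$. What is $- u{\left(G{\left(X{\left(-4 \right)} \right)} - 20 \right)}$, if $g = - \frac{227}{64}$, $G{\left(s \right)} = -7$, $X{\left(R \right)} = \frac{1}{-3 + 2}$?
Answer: $\frac{227}{64} \approx 3.5469$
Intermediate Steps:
$X{\left(R \right)} = -1$ ($X{\left(R \right)} = \frac{1}{-1} = -1$)
$g = - \frac{227}{64}$ ($g = \left(-227\right) \frac{1}{64} = - \frac{227}{64} \approx -3.5469$)
$u{\left(A \right)} = - \frac{227}{64}$
$- u{\left(G{\left(X{\left(-4 \right)} \right)} - 20 \right)} = \left(-1\right) \left(- \frac{227}{64}\right) = \frac{227}{64}$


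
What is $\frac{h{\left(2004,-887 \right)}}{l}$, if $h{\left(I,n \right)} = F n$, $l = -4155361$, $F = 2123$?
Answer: $\frac{1883101}{4155361} \approx 0.45317$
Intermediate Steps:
$h{\left(I,n \right)} = 2123 n$
$\frac{h{\left(2004,-887 \right)}}{l} = \frac{2123 \left(-887\right)}{-4155361} = \left(-1883101\right) \left(- \frac{1}{4155361}\right) = \frac{1883101}{4155361}$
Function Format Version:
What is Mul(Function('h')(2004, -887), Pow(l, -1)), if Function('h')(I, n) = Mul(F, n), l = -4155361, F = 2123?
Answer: Rational(1883101, 4155361) ≈ 0.45317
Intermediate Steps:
Function('h')(I, n) = Mul(2123, n)
Mul(Function('h')(2004, -887), Pow(l, -1)) = Mul(Mul(2123, -887), Pow(-4155361, -1)) = Mul(-1883101, Rational(-1, 4155361)) = Rational(1883101, 4155361)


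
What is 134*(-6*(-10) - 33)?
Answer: 3618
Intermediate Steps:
134*(-6*(-10) - 33) = 134*(60 - 33) = 134*27 = 3618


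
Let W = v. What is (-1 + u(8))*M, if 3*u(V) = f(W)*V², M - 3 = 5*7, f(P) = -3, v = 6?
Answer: -2470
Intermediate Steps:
W = 6
M = 38 (M = 3 + 5*7 = 3 + 35 = 38)
u(V) = -V² (u(V) = (-3*V²)/3 = -V²)
(-1 + u(8))*M = (-1 - 1*8²)*38 = (-1 - 1*64)*38 = (-1 - 64)*38 = -65*38 = -2470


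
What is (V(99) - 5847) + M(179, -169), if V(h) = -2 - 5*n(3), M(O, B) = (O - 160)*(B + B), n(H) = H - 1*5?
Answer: -12261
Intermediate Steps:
n(H) = -5 + H (n(H) = H - 5 = -5 + H)
M(O, B) = 2*B*(-160 + O) (M(O, B) = (-160 + O)*(2*B) = 2*B*(-160 + O))
V(h) = 8 (V(h) = -2 - 5*(-5 + 3) = -2 - 5*(-2) = -2 + 10 = 8)
(V(99) - 5847) + M(179, -169) = (8 - 5847) + 2*(-169)*(-160 + 179) = -5839 + 2*(-169)*19 = -5839 - 6422 = -12261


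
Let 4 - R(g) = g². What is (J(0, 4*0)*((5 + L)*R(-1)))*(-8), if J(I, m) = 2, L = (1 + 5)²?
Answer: -1968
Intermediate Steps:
R(g) = 4 - g²
L = 36 (L = 6² = 36)
(J(0, 4*0)*((5 + L)*R(-1)))*(-8) = (2*((5 + 36)*(4 - 1*(-1)²)))*(-8) = (2*(41*(4 - 1*1)))*(-8) = (2*(41*(4 - 1)))*(-8) = (2*(41*3))*(-8) = (2*123)*(-8) = 246*(-8) = -1968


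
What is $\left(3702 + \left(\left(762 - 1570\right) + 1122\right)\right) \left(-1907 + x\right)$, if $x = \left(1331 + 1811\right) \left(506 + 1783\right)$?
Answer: $28875566096$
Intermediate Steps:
$x = 7192038$ ($x = 3142 \cdot 2289 = 7192038$)
$\left(3702 + \left(\left(762 - 1570\right) + 1122\right)\right) \left(-1907 + x\right) = \left(3702 + \left(\left(762 - 1570\right) + 1122\right)\right) \left(-1907 + 7192038\right) = \left(3702 + \left(-808 + 1122\right)\right) 7190131 = \left(3702 + 314\right) 7190131 = 4016 \cdot 7190131 = 28875566096$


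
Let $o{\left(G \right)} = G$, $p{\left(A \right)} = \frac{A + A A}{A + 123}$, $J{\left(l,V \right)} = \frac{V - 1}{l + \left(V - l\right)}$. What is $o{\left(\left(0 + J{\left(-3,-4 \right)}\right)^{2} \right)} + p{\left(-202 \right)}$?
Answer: $- \frac{647657}{1264} \approx -512.39$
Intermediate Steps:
$J{\left(l,V \right)} = \frac{-1 + V}{V}$
$p{\left(A \right)} = \frac{A + A^{2}}{123 + A}$
$o{\left(\left(0 + J{\left(-3,-4 \right)}\right)^{2} \right)} + p{\left(-202 \right)} = \left(0 + \frac{-1 - 4}{-4}\right)^{2} - \frac{202 \left(1 - 202\right)}{123 - 202} = \left(0 - - \frac{5}{4}\right)^{2} - 202 \frac{1}{-79} \left(-201\right) = \left(0 + \frac{5}{4}\right)^{2} - \left(- \frac{202}{79}\right) \left(-201\right) = \left(\frac{5}{4}\right)^{2} - \frac{40602}{79} = \frac{25}{16} - \frac{40602}{79} = - \frac{647657}{1264}$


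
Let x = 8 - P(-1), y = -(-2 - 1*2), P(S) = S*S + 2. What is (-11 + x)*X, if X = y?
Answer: -24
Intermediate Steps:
P(S) = 2 + S² (P(S) = S² + 2 = 2 + S²)
y = 4 (y = -(-2 - 2) = -1*(-4) = 4)
X = 4
x = 5 (x = 8 - (2 + (-1)²) = 8 - (2 + 1) = 8 - 1*3 = 8 - 3 = 5)
(-11 + x)*X = (-11 + 5)*4 = -6*4 = -24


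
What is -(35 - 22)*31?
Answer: -403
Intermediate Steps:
-(35 - 22)*31 = -13*31 = -1*403 = -403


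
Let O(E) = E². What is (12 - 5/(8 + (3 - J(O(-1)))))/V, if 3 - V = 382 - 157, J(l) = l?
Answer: -23/444 ≈ -0.051802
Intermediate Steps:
V = -222 (V = 3 - (382 - 157) = 3 - 1*225 = 3 - 225 = -222)
(12 - 5/(8 + (3 - J(O(-1)))))/V = (12 - 5/(8 + (3 - 1*(-1)²)))/(-222) = (12 - 5/(8 + (3 - 1*1)))*(-1/222) = (12 - 5/(8 + (3 - 1)))*(-1/222) = (12 - 5/(8 + 2))*(-1/222) = (12 - 5/10)*(-1/222) = (12 - 5*⅒)*(-1/222) = (12 - ½)*(-1/222) = (23/2)*(-1/222) = -23/444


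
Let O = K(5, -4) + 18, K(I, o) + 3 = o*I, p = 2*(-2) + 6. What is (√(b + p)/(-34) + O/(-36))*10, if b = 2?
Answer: 245/306 ≈ 0.80065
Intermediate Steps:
p = 2 (p = -4 + 6 = 2)
K(I, o) = -3 + I*o (K(I, o) = -3 + o*I = -3 + I*o)
O = -5 (O = (-3 + 5*(-4)) + 18 = (-3 - 20) + 18 = -23 + 18 = -5)
(√(b + p)/(-34) + O/(-36))*10 = (√(2 + 2)/(-34) - 5/(-36))*10 = (√4*(-1/34) - 5*(-1/36))*10 = (2*(-1/34) + 5/36)*10 = (-1/17 + 5/36)*10 = (49/612)*10 = 245/306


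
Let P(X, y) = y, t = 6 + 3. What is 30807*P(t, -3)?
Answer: -92421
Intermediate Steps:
t = 9
30807*P(t, -3) = 30807*(-3) = -92421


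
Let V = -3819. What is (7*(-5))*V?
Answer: 133665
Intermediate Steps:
(7*(-5))*V = (7*(-5))*(-3819) = -35*(-3819) = 133665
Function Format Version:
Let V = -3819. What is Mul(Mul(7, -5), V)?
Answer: 133665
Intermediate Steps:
Mul(Mul(7, -5), V) = Mul(Mul(7, -5), -3819) = Mul(-35, -3819) = 133665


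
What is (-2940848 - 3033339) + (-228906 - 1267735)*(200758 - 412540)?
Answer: 316955650075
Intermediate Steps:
(-2940848 - 3033339) + (-228906 - 1267735)*(200758 - 412540) = -5974187 - 1496641*(-211782) = -5974187 + 316961624262 = 316955650075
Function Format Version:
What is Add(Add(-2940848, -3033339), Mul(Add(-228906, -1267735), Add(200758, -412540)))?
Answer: 316955650075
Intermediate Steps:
Add(Add(-2940848, -3033339), Mul(Add(-228906, -1267735), Add(200758, -412540))) = Add(-5974187, Mul(-1496641, -211782)) = Add(-5974187, 316961624262) = 316955650075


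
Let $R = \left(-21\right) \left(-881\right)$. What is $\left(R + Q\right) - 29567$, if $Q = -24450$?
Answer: $-35516$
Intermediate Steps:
$R = 18501$
$\left(R + Q\right) - 29567 = \left(18501 - 24450\right) - 29567 = -5949 - 29567 = -35516$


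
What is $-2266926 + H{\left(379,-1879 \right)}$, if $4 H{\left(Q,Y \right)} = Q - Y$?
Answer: $- \frac{4532723}{2} \approx -2.2664 \cdot 10^{6}$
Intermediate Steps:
$H{\left(Q,Y \right)} = - \frac{Y}{4} + \frac{Q}{4}$ ($H{\left(Q,Y \right)} = \frac{Q - Y}{4} = - \frac{Y}{4} + \frac{Q}{4}$)
$-2266926 + H{\left(379,-1879 \right)} = -2266926 + \left(\left(- \frac{1}{4}\right) \left(-1879\right) + \frac{1}{4} \cdot 379\right) = -2266926 + \left(\frac{1879}{4} + \frac{379}{4}\right) = -2266926 + \frac{1129}{2} = - \frac{4532723}{2}$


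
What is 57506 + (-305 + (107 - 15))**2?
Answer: 102875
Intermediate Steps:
57506 + (-305 + (107 - 15))**2 = 57506 + (-305 + 92)**2 = 57506 + (-213)**2 = 57506 + 45369 = 102875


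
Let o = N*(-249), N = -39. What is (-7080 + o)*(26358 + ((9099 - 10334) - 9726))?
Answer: 40509507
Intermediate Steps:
o = 9711 (o = -39*(-249) = 9711)
(-7080 + o)*(26358 + ((9099 - 10334) - 9726)) = (-7080 + 9711)*(26358 + ((9099 - 10334) - 9726)) = 2631*(26358 + (-1235 - 9726)) = 2631*(26358 - 10961) = 2631*15397 = 40509507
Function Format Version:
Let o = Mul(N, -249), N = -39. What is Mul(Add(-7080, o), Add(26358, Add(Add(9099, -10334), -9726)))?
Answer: 40509507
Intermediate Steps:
o = 9711 (o = Mul(-39, -249) = 9711)
Mul(Add(-7080, o), Add(26358, Add(Add(9099, -10334), -9726))) = Mul(Add(-7080, 9711), Add(26358, Add(Add(9099, -10334), -9726))) = Mul(2631, Add(26358, Add(-1235, -9726))) = Mul(2631, Add(26358, -10961)) = Mul(2631, 15397) = 40509507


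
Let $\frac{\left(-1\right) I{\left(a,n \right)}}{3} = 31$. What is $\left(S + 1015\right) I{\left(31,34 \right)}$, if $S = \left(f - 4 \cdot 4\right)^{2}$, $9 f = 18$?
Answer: $-112623$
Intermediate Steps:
$f = 2$ ($f = \frac{1}{9} \cdot 18 = 2$)
$I{\left(a,n \right)} = -93$ ($I{\left(a,n \right)} = \left(-3\right) 31 = -93$)
$S = 196$ ($S = \left(2 - 4 \cdot 4\right)^{2} = \left(2 - 16\right)^{2} = \left(-14\right)^{2} = 196$)
$\left(S + 1015\right) I{\left(31,34 \right)} = \left(196 + 1015\right) \left(-93\right) = 1211 \left(-93\right) = -112623$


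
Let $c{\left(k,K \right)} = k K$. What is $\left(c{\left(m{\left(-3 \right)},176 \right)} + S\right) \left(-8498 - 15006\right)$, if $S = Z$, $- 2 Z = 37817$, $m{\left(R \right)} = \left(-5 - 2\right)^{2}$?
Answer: $241726888$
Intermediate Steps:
$m{\left(R \right)} = 49$ ($m{\left(R \right)} = \left(-7\right)^{2} = 49$)
$Z = - \frac{37817}{2}$ ($Z = \left(- \frac{1}{2}\right) 37817 = - \frac{37817}{2} \approx -18909.0$)
$c{\left(k,K \right)} = K k$
$S = - \frac{37817}{2} \approx -18909.0$
$\left(c{\left(m{\left(-3 \right)},176 \right)} + S\right) \left(-8498 - 15006\right) = \left(176 \cdot 49 - \frac{37817}{2}\right) \left(-8498 - 15006\right) = \left(8624 - \frac{37817}{2}\right) \left(-23504\right) = \left(- \frac{20569}{2}\right) \left(-23504\right) = 241726888$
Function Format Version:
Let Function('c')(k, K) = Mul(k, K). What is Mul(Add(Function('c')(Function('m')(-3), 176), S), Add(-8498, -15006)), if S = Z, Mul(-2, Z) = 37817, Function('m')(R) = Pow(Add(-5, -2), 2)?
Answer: 241726888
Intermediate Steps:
Function('m')(R) = 49 (Function('m')(R) = Pow(-7, 2) = 49)
Z = Rational(-37817, 2) (Z = Mul(Rational(-1, 2), 37817) = Rational(-37817, 2) ≈ -18909.)
Function('c')(k, K) = Mul(K, k)
S = Rational(-37817, 2) ≈ -18909.
Mul(Add(Function('c')(Function('m')(-3), 176), S), Add(-8498, -15006)) = Mul(Add(Mul(176, 49), Rational(-37817, 2)), Add(-8498, -15006)) = Mul(Add(8624, Rational(-37817, 2)), -23504) = Mul(Rational(-20569, 2), -23504) = 241726888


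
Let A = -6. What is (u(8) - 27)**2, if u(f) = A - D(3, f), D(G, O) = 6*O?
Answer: 6561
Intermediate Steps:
u(f) = -6 - 6*f
(u(8) - 27)**2 = ((-6 - 6*8) - 27)**2 = ((-6 - 48) - 27)**2 = (-54 - 27)**2 = (-81)**2 = 6561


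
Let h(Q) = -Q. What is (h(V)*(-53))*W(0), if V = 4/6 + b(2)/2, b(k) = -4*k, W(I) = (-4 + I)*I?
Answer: 0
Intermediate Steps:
W(I) = I*(-4 + I)
V = -10/3 (V = 4/6 - 4*2/2 = 4*(⅙) - 8*½ = ⅔ - 4 = -10/3 ≈ -3.3333)
(h(V)*(-53))*W(0) = (-1*(-10/3)*(-53))*(0*(-4 + 0)) = ((10/3)*(-53))*(0*(-4)) = -530/3*0 = 0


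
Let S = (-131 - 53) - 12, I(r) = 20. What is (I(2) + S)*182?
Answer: -32032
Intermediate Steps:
S = -196 (S = -184 - 12 = -196)
(I(2) + S)*182 = (20 - 196)*182 = -176*182 = -32032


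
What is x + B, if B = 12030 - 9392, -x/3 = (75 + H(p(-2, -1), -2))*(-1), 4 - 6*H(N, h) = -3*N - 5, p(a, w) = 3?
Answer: 2872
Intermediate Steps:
H(N, h) = 3/2 + N/2 (H(N, h) = ⅔ - (-3*N - 5)/6 = ⅔ - (-5 - 3*N)/6 = ⅔ + (⅚ + N/2) = 3/2 + N/2)
x = 234 (x = -3*(75 + (3/2 + (½)*3))*(-1) = -3*(75 + (3/2 + 3/2))*(-1) = -3*(75 + 3)*(-1) = -234*(-1) = -3*(-78) = 234)
B = 2638
x + B = 234 + 2638 = 2872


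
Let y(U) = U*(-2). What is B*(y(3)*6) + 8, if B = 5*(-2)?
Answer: 368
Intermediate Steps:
y(U) = -2*U
B = -10
B*(y(3)*6) + 8 = -10*(-2*3)*6 + 8 = -(-60)*6 + 8 = -10*(-36) + 8 = 360 + 8 = 368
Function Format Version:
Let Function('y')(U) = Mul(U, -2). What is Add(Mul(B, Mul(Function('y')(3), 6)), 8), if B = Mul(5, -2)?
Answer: 368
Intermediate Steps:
Function('y')(U) = Mul(-2, U)
B = -10
Add(Mul(B, Mul(Function('y')(3), 6)), 8) = Add(Mul(-10, Mul(Mul(-2, 3), 6)), 8) = Add(Mul(-10, Mul(-6, 6)), 8) = Add(Mul(-10, -36), 8) = Add(360, 8) = 368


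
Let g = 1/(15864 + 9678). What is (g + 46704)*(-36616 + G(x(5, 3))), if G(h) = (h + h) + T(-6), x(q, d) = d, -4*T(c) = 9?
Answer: -174700999266481/102168 ≈ -1.7099e+9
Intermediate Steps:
T(c) = -9/4 (T(c) = -1/4*9 = -9/4)
g = 1/25542 ≈ 3.9151e-5
G(h) = -9/4 + 2*h (G(h) = (h + h) - 9/4 = 2*h - 9/4 = -9/4 + 2*h)
(g + 46704)*(-36616 + G(x(5, 3))) = (1/25542 + 46704)*(-36616 + (-9/4 + 2*3)) = 1192913569*(-36616 + (-9/4 + 6))/25542 = 1192913569*(-36616 + 15/4)/25542 = (1192913569/25542)*(-146449/4) = -174700999266481/102168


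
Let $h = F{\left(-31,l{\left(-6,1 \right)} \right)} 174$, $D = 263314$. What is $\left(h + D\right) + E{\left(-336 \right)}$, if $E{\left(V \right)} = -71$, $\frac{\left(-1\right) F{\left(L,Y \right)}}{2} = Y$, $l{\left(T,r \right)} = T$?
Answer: $265331$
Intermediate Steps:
$F{\left(L,Y \right)} = - 2 Y$
$h = 2088$ ($h = \left(-2\right) \left(-6\right) 174 = 12 \cdot 174 = 2088$)
$\left(h + D\right) + E{\left(-336 \right)} = \left(2088 + 263314\right) - 71 = 265402 - 71 = 265331$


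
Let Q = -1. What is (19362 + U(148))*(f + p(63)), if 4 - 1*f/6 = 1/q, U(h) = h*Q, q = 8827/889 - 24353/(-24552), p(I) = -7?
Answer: 10763504628578/34052903 ≈ 3.1608e+5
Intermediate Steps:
q = 34052903/3118104 (q = 8827*(1/889) - 24353*(-1/24552) = 1261/127 + 24353/24552 = 34052903/3118104 ≈ 10.921)
U(h) = -h (U(h) = h*(-1) = -h)
f = 798561048/34052903 (f = 24 - 6/34052903/3118104 = 24 - 6*3118104/34052903 = 24 - 18708624/34052903 = 798561048/34052903 ≈ 23.451)
(19362 + U(148))*(f + p(63)) = (19362 - 1*148)*(798561048/34052903 - 7) = (19362 - 148)*(560190727/34052903) = 19214*(560190727/34052903) = 10763504628578/34052903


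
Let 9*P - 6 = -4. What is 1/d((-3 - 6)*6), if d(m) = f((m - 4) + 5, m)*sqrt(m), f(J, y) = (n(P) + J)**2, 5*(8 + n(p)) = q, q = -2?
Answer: -25*I*sqrt(6)/1696482 ≈ -3.6097e-5*I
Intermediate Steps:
P = 2/9 (P = 2/3 + (1/9)*(-4) = 2/3 - 4/9 = 2/9 ≈ 0.22222)
n(p) = -42/5 (n(p) = -8 + (1/5)*(-2) = -8 - 2/5 = -42/5)
f(J, y) = (-42/5 + J)**2
d(m) = sqrt(m)*(-37 + 5*m)**2/25 (d(m) = ((-42 + 5*((m - 4) + 5))**2/25)*sqrt(m) = ((-42 + 5*((-4 + m) + 5))**2/25)*sqrt(m) = ((-42 + 5*(1 + m))**2/25)*sqrt(m) = ((-42 + (5 + 5*m))**2/25)*sqrt(m) = ((-37 + 5*m)**2/25)*sqrt(m) = sqrt(m)*(-37 + 5*m)**2/25)
1/d((-3 - 6)*6) = 1/(sqrt((-3 - 6)*6)*(-37 + 5*((-3 - 6)*6))**2/25) = 1/(sqrt(-9*6)*(-37 + 5*(-9*6))**2/25) = 1/(sqrt(-54)*(-37 + 5*(-54))**2/25) = 1/((3*I*sqrt(6))*(-37 - 270)**2/25) = 1/((1/25)*(3*I*sqrt(6))*(-307)**2) = 1/((1/25)*(3*I*sqrt(6))*94249) = 1/(282747*I*sqrt(6)/25) = -25*I*sqrt(6)/1696482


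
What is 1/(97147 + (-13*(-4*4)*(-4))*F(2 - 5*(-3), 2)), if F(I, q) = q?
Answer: 1/95483 ≈ 1.0473e-5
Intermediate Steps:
1/(97147 + (-13*(-4*4)*(-4))*F(2 - 5*(-3), 2)) = 1/(97147 - 13*(-4*4)*(-4)*2) = 1/(97147 - (-208)*(-4)*2) = 1/(97147 - 13*64*2) = 1/(97147 - 832*2) = 1/(97147 - 1664) = 1/95483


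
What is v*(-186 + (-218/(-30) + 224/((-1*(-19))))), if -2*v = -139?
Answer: -6613481/570 ≈ -11603.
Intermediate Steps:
v = 139/2 (v = -½*(-139) = 139/2 ≈ 69.500)
v*(-186 + (-218/(-30) + 224/((-1*(-19))))) = 139*(-186 + (-218/(-30) + 224/((-1*(-19)))))/2 = 139*(-186 + (-218*(-1/30) + 224/19))/2 = 139*(-186 + (109/15 + 224*(1/19)))/2 = 139*(-186 + (109/15 + 224/19))/2 = 139*(-186 + 5431/285)/2 = (139/2)*(-47579/285) = -6613481/570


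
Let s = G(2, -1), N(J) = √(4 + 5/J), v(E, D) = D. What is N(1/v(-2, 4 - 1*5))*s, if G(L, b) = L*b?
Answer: -2*I ≈ -2.0*I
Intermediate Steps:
s = -2 (s = 2*(-1) = -2)
N(1/v(-2, 4 - 1*5))*s = √(4 + 5/(1/(4 - 1*5)))*(-2) = √(4 + 5/(1/(4 - 5)))*(-2) = √(4 + 5/(1/(-1)))*(-2) = √(4 + 5/(-1))*(-2) = √(4 + 5*(-1))*(-2) = √(4 - 5)*(-2) = √(-1)*(-2) = I*(-2) = -2*I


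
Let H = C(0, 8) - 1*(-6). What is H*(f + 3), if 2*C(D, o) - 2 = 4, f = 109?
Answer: 1008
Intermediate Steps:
C(D, o) = 3 (C(D, o) = 1 + (½)*4 = 1 + 2 = 3)
H = 9 (H = 3 - 1*(-6) = 3 + 6 = 9)
H*(f + 3) = 9*(109 + 3) = 9*112 = 1008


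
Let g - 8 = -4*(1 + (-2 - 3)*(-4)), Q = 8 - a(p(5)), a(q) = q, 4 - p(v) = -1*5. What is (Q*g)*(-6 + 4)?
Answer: -152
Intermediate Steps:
p(v) = 9 (p(v) = 4 - (-1)*5 = 4 - 1*(-5) = 4 + 5 = 9)
Q = -1 (Q = 8 - 1*9 = 8 - 9 = -1)
g = -76 (g = 8 - 4*(1 + (-2 - 3)*(-4)) = 8 - 4*(1 - 5*(-4)) = 8 - 4*(1 + 20) = 8 - 4*21 = 8 - 84 = -76)
(Q*g)*(-6 + 4) = (-1*(-76))*(-6 + 4) = 76*(-2) = -152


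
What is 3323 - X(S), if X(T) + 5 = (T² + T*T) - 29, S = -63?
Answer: -4581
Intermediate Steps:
X(T) = -34 + 2*T² (X(T) = -5 + ((T² + T*T) - 29) = -5 + ((T² + T²) - 29) = -5 + (2*T² - 29) = -5 + (-29 + 2*T²) = -34 + 2*T²)
3323 - X(S) = 3323 - (-34 + 2*(-63)²) = 3323 - (-34 + 2*3969) = 3323 - (-34 + 7938) = 3323 - 1*7904 = 3323 - 7904 = -4581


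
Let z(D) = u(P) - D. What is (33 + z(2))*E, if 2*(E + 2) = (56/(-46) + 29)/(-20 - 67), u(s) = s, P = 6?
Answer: -106597/1334 ≈ -79.908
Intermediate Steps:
z(D) = 6 - D
E = -2881/1334 (E = -2 + ((56/(-46) + 29)/(-20 - 67))/2 = -2 + ((56*(-1/46) + 29)/(-87))/2 = -2 + ((-28/23 + 29)*(-1/87))/2 = -2 + ((639/23)*(-1/87))/2 = -2 + (1/2)*(-213/667) = -2 - 213/1334 = -2881/1334 ≈ -2.1597)
(33 + z(2))*E = (33 + (6 - 1*2))*(-2881/1334) = (33 + (6 - 2))*(-2881/1334) = (33 + 4)*(-2881/1334) = 37*(-2881/1334) = -106597/1334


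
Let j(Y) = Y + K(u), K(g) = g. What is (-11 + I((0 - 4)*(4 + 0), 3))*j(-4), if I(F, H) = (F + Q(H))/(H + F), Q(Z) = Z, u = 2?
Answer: 20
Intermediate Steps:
I(F, H) = 1 (I(F, H) = (F + H)/(H + F) = (F + H)/(F + H) = 1)
j(Y) = 2 + Y (j(Y) = Y + 2 = 2 + Y)
(-11 + I((0 - 4)*(4 + 0), 3))*j(-4) = (-11 + 1)*(2 - 4) = -10*(-2) = 20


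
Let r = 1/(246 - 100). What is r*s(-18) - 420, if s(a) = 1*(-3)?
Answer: -61323/146 ≈ -420.02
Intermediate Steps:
s(a) = -3
r = 1/146 ≈ 0.0068493
r*s(-18) - 420 = (1/146)*(-3) - 420 = -3/146 - 420 = -61323/146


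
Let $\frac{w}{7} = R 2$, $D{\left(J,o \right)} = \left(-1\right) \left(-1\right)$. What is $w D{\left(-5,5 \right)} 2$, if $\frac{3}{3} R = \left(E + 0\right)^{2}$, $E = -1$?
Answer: $28$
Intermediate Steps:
$D{\left(J,o \right)} = 1$
$R = 1$ ($R = \left(-1 + 0\right)^{2} = \left(-1\right)^{2} = 1$)
$w = 14$ ($w = 7 \cdot 1 \cdot 2 = 7 \cdot 2 = 14$)
$w D{\left(-5,5 \right)} 2 = 14 \cdot 1 \cdot 2 = 14 \cdot 2 = 28$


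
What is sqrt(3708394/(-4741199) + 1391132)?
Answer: 3*sqrt(3474577118951052214)/4741199 ≈ 1179.5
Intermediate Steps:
sqrt(3708394/(-4741199) + 1391132) = sqrt(3708394*(-1/4741199) + 1391132) = sqrt(-3708394/4741199 + 1391132) = sqrt(6595629938874/4741199) = 3*sqrt(3474577118951052214)/4741199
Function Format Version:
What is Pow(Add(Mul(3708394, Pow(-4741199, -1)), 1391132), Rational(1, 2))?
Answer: Mul(Rational(3, 4741199), Pow(3474577118951052214, Rational(1, 2))) ≈ 1179.5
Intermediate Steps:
Pow(Add(Mul(3708394, Pow(-4741199, -1)), 1391132), Rational(1, 2)) = Pow(Add(Mul(3708394, Rational(-1, 4741199)), 1391132), Rational(1, 2)) = Pow(Add(Rational(-3708394, 4741199), 1391132), Rational(1, 2)) = Pow(Rational(6595629938874, 4741199), Rational(1, 2)) = Mul(Rational(3, 4741199), Pow(3474577118951052214, Rational(1, 2)))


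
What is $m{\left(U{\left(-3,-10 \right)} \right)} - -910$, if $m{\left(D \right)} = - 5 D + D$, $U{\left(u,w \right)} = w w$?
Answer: $510$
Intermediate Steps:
$U{\left(u,w \right)} = w^{2}$
$m{\left(D \right)} = - 4 D$
$m{\left(U{\left(-3,-10 \right)} \right)} - -910 = - 4 \left(-10\right)^{2} - -910 = \left(-4\right) 100 + 910 = -400 + 910 = 510$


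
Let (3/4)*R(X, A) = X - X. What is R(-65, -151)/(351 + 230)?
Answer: 0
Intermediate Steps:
R(X, A) = 0 (R(X, A) = 4*(X - X)/3 = (4/3)*0 = 0)
R(-65, -151)/(351 + 230) = 0/(351 + 230) = 0/581 = 0*(1/581) = 0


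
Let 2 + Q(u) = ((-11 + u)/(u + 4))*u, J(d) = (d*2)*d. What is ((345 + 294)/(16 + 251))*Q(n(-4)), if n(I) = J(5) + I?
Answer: 32163/445 ≈ 72.276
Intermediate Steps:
J(d) = 2*d**2 (J(d) = (2*d)*d = 2*d**2)
n(I) = 50 + I (n(I) = 2*5**2 + I = 2*25 + I = 50 + I)
Q(u) = -2 + u*(-11 + u)/(4 + u) (Q(u) = -2 + ((-11 + u)/(u + 4))*u = -2 + ((-11 + u)/(4 + u))*u = -2 + u*(-11 + u)/(4 + u))
((345 + 294)/(16 + 251))*Q(n(-4)) = ((345 + 294)/(16 + 251))*((-8 + (50 - 4)**2 - 13*(50 - 4))/(4 + (50 - 4))) = (639/267)*((-8 + 46**2 - 13*46)/(4 + 46)) = (639*(1/267))*((-8 + 2116 - 598)/50) = 213*((1/50)*1510)/89 = (213/89)*(151/5) = 32163/445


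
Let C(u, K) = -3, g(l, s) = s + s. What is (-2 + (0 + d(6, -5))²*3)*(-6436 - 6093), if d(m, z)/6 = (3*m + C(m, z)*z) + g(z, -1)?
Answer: -1300334794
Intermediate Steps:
g(l, s) = 2*s
d(m, z) = -12 - 18*z + 18*m (d(m, z) = 6*((3*m - 3*z) + 2*(-1)) = 6*((-3*z + 3*m) - 2) = 6*(-2 - 3*z + 3*m) = -12 - 18*z + 18*m)
(-2 + (0 + d(6, -5))²*3)*(-6436 - 6093) = (-2 + (0 + (-12 - 18*(-5) + 18*6))²*3)*(-6436 - 6093) = (-2 + (0 + (-12 + 90 + 108))²*3)*(-12529) = (-2 + (0 + 186)²*3)*(-12529) = (-2 + 186²*3)*(-12529) = (-2 + 34596*3)*(-12529) = (-2 + 103788)*(-12529) = 103786*(-12529) = -1300334794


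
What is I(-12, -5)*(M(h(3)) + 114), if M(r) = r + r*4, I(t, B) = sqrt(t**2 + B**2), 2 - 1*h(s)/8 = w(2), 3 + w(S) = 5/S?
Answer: 2782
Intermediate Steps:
w(S) = -3 + 5/S
h(s) = 20 (h(s) = 16 - 8*(-3 + 5/2) = 16 - 8*(-1/2) = 16 + 4 = 20)
I(t, B) = sqrt(B**2 + t**2)
M(r) = 5*r (M(r) = r + 4*r = 5*r)
I(-12, -5)*(M(h(3)) + 114) = sqrt((-5)**2 + (-12)**2)*(5*20 + 114) = sqrt(25 + 144)*(100 + 114) = sqrt(169)*214 = 13*214 = 2782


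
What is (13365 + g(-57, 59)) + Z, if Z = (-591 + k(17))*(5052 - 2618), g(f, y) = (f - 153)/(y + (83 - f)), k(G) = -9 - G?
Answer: -296194397/199 ≈ -1.4884e+6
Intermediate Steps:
g(f, y) = (-153 + f)/(83 + y - f)
Z = -1501778 (Z = (-591 + (-9 - 1*17))*(5052 - 2618) = (-591 + (-9 - 17))*2434 = (-591 - 26)*2434 = -617*2434 = -1501778)
(13365 + g(-57, 59)) + Z = (13365 + (-153 - 57)/(83 + 59 - 1*(-57))) - 1501778 = (13365 - 210/(83 + 59 + 57)) - 1501778 = (13365 - 210/199) - 1501778 = 2659425/199 - 1501778 = -296194397/199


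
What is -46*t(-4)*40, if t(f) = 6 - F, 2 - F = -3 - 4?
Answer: 5520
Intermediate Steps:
F = 9 (F = 2 - (-3 - 4) = 2 - 1*(-7) = 2 + 7 = 9)
t(f) = -3 (t(f) = 6 - 1*9 = 6 - 9 = -3)
-46*t(-4)*40 = -46*(-3)*40 = 138*40 = 5520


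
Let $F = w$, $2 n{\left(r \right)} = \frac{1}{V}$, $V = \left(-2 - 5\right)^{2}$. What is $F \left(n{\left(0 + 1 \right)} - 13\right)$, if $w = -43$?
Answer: $\frac{54739}{98} \approx 558.56$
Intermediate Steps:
$V = 49$ ($V = \left(-7\right)^{2} = 49$)
$n{\left(r \right)} = \frac{1}{98}$ ($n{\left(r \right)} = \frac{1}{2 \cdot 49} = \frac{1}{2} \cdot \frac{1}{49} = \frac{1}{98}$)
$F = -43$
$F \left(n{\left(0 + 1 \right)} - 13\right) = - 43 \left(\frac{1}{98} - 13\right) = \left(-43\right) \left(- \frac{1273}{98}\right) = \frac{54739}{98}$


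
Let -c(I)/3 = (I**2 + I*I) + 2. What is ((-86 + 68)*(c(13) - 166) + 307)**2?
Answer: 468939025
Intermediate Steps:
c(I) = -6 - 6*I**2 (c(I) = -3*((I**2 + I*I) + 2) = -3*((I**2 + I**2) + 2) = -3*(2*I**2 + 2) = -3*(2 + 2*I**2) = -6 - 6*I**2)
((-86 + 68)*(c(13) - 166) + 307)**2 = ((-86 + 68)*((-6 - 6*13**2) - 166) + 307)**2 = (-18*((-6 - 6*169) - 166) + 307)**2 = (-18*((-6 - 1014) - 166) + 307)**2 = (-18*(-1020 - 166) + 307)**2 = (-18*(-1186) + 307)**2 = (21348 + 307)**2 = 21655**2 = 468939025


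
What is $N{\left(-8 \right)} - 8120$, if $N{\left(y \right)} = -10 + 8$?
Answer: $-8122$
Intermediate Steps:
$N{\left(y \right)} = -2$
$N{\left(-8 \right)} - 8120 = -2 - 8120 = -8122$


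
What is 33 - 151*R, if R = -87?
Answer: 13170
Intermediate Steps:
33 - 151*R = 33 - 151*(-87) = 33 + 13137 = 13170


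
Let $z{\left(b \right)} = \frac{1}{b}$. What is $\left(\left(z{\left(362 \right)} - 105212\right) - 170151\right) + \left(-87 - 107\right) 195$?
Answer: $- \frac{113375865}{362} \approx -3.1319 \cdot 10^{5}$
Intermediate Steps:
$\left(\left(z{\left(362 \right)} - 105212\right) - 170151\right) + \left(-87 - 107\right) 195 = \left(\left(\frac{1}{362} - 105212\right) - 170151\right) + \left(-87 - 107\right) 195 = \left(\left(\frac{1}{362} - 105212\right) - 170151\right) - 37830 = \left(- \frac{38086743}{362} - 170151\right) - 37830 = - \frac{99681405}{362} - 37830 = - \frac{113375865}{362}$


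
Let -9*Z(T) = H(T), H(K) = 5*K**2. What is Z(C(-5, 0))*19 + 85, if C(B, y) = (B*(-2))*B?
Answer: -236735/9 ≈ -26304.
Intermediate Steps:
C(B, y) = -2*B**2 (C(B, y) = (-2*B)*B = -2*B**2)
Z(T) = -5*T**2/9
Z(C(-5, 0))*19 + 85 = -5*(-2*(-5)**2)**2/9*19 + 85 = -5*(-2*25)**2/9*19 + 85 = -5/9*(-50)**2*19 + 85 = -5/9*2500*19 + 85 = -12500/9*19 + 85 = -237500/9 + 85 = -236735/9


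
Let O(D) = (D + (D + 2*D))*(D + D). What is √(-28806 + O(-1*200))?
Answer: √291194 ≈ 539.62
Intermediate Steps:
O(D) = 8*D² (O(D) = (D + 3*D)*(2*D) = (4*D)*(2*D) = 8*D²)
√(-28806 + O(-1*200)) = √(-28806 + 8*(-1*200)²) = √(-28806 + 8*(-200)²) = √(-28806 + 8*40000) = √(-28806 + 320000) = √291194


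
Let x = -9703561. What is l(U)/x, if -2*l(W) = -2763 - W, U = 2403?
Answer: -369/1386223 ≈ -0.00026619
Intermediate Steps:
l(W) = 2763/2 + W/2 (l(W) = -(-2763 - W)/2 = 2763/2 + W/2)
l(U)/x = (2763/2 + (1/2)*2403)/(-9703561) = (2763/2 + 2403/2)*(-1/9703561) = 2583*(-1/9703561) = -369/1386223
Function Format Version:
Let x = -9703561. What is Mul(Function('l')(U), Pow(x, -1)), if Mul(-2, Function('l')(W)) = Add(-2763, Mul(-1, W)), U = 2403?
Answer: Rational(-369, 1386223) ≈ -0.00026619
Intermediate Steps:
Function('l')(W) = Add(Rational(2763, 2), Mul(Rational(1, 2), W)) (Function('l')(W) = Mul(Rational(-1, 2), Add(-2763, Mul(-1, W))) = Add(Rational(2763, 2), Mul(Rational(1, 2), W)))
Mul(Function('l')(U), Pow(x, -1)) = Mul(Add(Rational(2763, 2), Mul(Rational(1, 2), 2403)), Pow(-9703561, -1)) = Mul(Add(Rational(2763, 2), Rational(2403, 2)), Rational(-1, 9703561)) = Mul(2583, Rational(-1, 9703561)) = Rational(-369, 1386223)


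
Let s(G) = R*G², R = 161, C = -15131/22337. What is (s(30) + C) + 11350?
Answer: 3490141119/22337 ≈ 1.5625e+5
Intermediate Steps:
C = -15131/22337 (C = -15131*1/22337 = -15131/22337 ≈ -0.67740)
s(G) = 161*G²
(s(30) + C) + 11350 = (161*30² - 15131/22337) + 11350 = (161*900 - 15131/22337) + 11350 = (144900 - 15131/22337) + 11350 = 3236616169/22337 + 11350 = 3490141119/22337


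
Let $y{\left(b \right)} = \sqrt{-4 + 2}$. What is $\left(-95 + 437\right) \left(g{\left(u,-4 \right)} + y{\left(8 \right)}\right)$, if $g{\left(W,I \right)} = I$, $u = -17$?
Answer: $-1368 + 342 i \sqrt{2} \approx -1368.0 + 483.66 i$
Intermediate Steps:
$y{\left(b \right)} = i \sqrt{2}$ ($y{\left(b \right)} = \sqrt{-2} = i \sqrt{2}$)
$\left(-95 + 437\right) \left(g{\left(u,-4 \right)} + y{\left(8 \right)}\right) = \left(-95 + 437\right) \left(-4 + i \sqrt{2}\right) = 342 \left(-4 + i \sqrt{2}\right) = -1368 + 342 i \sqrt{2}$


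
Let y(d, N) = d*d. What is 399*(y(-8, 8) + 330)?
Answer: 157206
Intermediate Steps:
y(d, N) = d**2
399*(y(-8, 8) + 330) = 399*((-8)**2 + 330) = 399*(64 + 330) = 399*394 = 157206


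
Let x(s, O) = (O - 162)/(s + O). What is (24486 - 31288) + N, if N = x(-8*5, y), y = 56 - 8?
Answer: -27265/4 ≈ -6816.3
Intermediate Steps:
y = 48
x(s, O) = (-162 + O)/(O + s)
N = -57/4 (N = (-162 + 48)/(48 - 8*5) = -114/(48 - 40) = -114/8 = (1/8)*(-114) = -57/4 ≈ -14.250)
(24486 - 31288) + N = (24486 - 31288) - 57/4 = -6802 - 57/4 = -27265/4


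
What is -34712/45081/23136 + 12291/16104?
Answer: 133530004673/174962246184 ≈ 0.76319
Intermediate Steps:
-34712/45081/23136 + 12291/16104 = -34712*1/45081*(1/23136) + 12291*(1/16104) = -34712/45081*1/23136 + 4097/5368 = -4339/130374252 + 4097/5368 = 133530004673/174962246184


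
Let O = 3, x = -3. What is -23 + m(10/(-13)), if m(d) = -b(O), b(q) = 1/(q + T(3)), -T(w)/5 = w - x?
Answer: -620/27 ≈ -22.963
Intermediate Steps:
T(w) = -15 - 5*w (T(w) = -5*(w - 1*(-3)) = -5*(w + 3) = -5*(3 + w) = -15 - 5*w)
b(q) = 1/(-30 + q) (b(q) = 1/(q + (-15 - 5*3)) = 1/(q + (-15 - 15)) = 1/(q - 30) = 1/(-30 + q))
m(d) = 1/27 (m(d) = -1/(-30 + 3) = -1/(-27) = -1*(-1/27) = 1/27)
-23 + m(10/(-13)) = -23 + 1/27 = -620/27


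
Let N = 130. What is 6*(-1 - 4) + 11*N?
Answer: 1400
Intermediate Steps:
6*(-1 - 4) + 11*N = 6*(-1 - 4) + 11*130 = 6*(-5) + 1430 = -30 + 1430 = 1400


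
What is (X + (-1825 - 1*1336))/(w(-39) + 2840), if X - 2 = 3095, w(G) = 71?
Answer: -64/2911 ≈ -0.021986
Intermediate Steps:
X = 3097 (X = 2 + 3095 = 3097)
(X + (-1825 - 1*1336))/(w(-39) + 2840) = (3097 + (-1825 - 1*1336))/(71 + 2840) = (3097 + (-1825 - 1336))/2911 = (3097 - 3161)*(1/2911) = -64*1/2911 = -64/2911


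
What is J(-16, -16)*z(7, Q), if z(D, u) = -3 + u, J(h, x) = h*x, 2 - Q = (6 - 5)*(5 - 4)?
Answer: -512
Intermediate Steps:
Q = 1 (Q = 2 - (6 - 5)*(5 - 4) = 2 - 1 = 1)
J(-16, -16)*z(7, Q) = (-16*(-16))*(-3 + 1) = 256*(-2) = -512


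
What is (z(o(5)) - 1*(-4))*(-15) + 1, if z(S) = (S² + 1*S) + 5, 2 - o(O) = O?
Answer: -224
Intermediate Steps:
o(O) = 2 - O
z(S) = 5 + S + S² (z(S) = (S² + S) + 5 = (S + S²) + 5 = 5 + S + S²)
(z(o(5)) - 1*(-4))*(-15) + 1 = ((5 + (2 - 1*5) + (2 - 1*5)²) - 1*(-4))*(-15) + 1 = ((5 + (2 - 5) + (2 - 5)²) + 4)*(-15) + 1 = ((5 - 3 + (-3)²) + 4)*(-15) + 1 = ((5 - 3 + 9) + 4)*(-15) + 1 = (11 + 4)*(-15) + 1 = 15*(-15) + 1 = -225 + 1 = -224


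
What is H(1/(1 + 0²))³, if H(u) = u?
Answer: 1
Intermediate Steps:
H(1/(1 + 0²))³ = (1/(1 + 0²))³ = (1/(1 + 0))³ = (1/1)³ = 1³ = 1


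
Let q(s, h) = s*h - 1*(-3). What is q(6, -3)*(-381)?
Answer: 5715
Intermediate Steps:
q(s, h) = 3 + h*s (q(s, h) = h*s + 3 = 3 + h*s)
q(6, -3)*(-381) = (3 - 3*6)*(-381) = (3 - 18)*(-381) = -15*(-381) = 5715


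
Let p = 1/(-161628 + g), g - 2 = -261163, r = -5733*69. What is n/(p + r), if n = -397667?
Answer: 168129233263/167245604254 ≈ 1.0053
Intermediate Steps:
r = -395577
g = -261161 (g = 2 - 261163 = -261161)
p = -1/422789 (p = 1/(-161628 - 261161) = 1/(-422789) = -1/422789 ≈ -2.3652e-6)
n/(p + r) = -397667/(-1/422789 - 395577) = -397667/(-167245604254/422789) = -397667*(-422789/167245604254) = 168129233263/167245604254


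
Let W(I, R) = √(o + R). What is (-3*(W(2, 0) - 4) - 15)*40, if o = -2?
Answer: -120 - 120*I*√2 ≈ -120.0 - 169.71*I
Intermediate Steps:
W(I, R) = √(-2 + R)
(-3*(W(2, 0) - 4) - 15)*40 = (-3*(√(-2 + 0) - 4) - 15)*40 = (-3*(√(-2) - 4) - 15)*40 = (-3*(I*√2 - 4) - 15)*40 = (-3*(-4 + I*√2) - 15)*40 = ((12 - 3*I*√2) - 15)*40 = (-3 - 3*I*√2)*40 = -120 - 120*I*√2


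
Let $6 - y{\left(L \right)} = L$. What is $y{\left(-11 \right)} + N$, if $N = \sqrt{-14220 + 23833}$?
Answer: $17 + \sqrt{9613} \approx 115.05$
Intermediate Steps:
$N = \sqrt{9613} \approx 98.046$
$y{\left(L \right)} = 6 - L$
$y{\left(-11 \right)} + N = \left(6 - -11\right) + \sqrt{9613} = \left(6 + 11\right) + \sqrt{9613} = 17 + \sqrt{9613}$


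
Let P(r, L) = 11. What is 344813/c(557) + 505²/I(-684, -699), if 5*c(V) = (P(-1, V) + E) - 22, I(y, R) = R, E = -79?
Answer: -81871579/4194 ≈ -19521.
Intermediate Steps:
c(V) = -18 (c(V) = ((11 - 79) - 22)/5 = (-68 - 22)/5 = (⅕)*(-90) = -18)
344813/c(557) + 505²/I(-684, -699) = 344813/(-18) + 505²/(-699) = 344813*(-1/18) + 255025*(-1/699) = -344813/18 - 255025/699 = -81871579/4194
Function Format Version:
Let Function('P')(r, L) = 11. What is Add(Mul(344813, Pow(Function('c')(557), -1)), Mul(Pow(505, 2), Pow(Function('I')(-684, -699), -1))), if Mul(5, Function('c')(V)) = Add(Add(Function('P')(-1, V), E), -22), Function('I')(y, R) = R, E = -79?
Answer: Rational(-81871579, 4194) ≈ -19521.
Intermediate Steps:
Function('c')(V) = -18 (Function('c')(V) = Mul(Rational(1, 5), Add(Add(11, -79), -22)) = Mul(Rational(1, 5), Add(-68, -22)) = Mul(Rational(1, 5), -90) = -18)
Add(Mul(344813, Pow(Function('c')(557), -1)), Mul(Pow(505, 2), Pow(Function('I')(-684, -699), -1))) = Add(Mul(344813, Pow(-18, -1)), Mul(Pow(505, 2), Pow(-699, -1))) = Add(Mul(344813, Rational(-1, 18)), Mul(255025, Rational(-1, 699))) = Add(Rational(-344813, 18), Rational(-255025, 699)) = Rational(-81871579, 4194)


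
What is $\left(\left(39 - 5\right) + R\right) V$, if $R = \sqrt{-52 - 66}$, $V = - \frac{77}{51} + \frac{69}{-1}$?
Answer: $- \frac{7192}{3} - \frac{3596 i \sqrt{118}}{51} \approx -2397.3 - 765.93 i$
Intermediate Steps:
$V = - \frac{3596}{51}$ ($V = \left(-77\right) \frac{1}{51} + 69 \left(-1\right) = - \frac{77}{51} - 69 = - \frac{3596}{51} \approx -70.51$)
$R = i \sqrt{118}$ ($R = \sqrt{-118} = i \sqrt{118} \approx 10.863 i$)
$\left(\left(39 - 5\right) + R\right) V = \left(\left(39 - 5\right) + i \sqrt{118}\right) \left(- \frac{3596}{51}\right) = \left(34 + i \sqrt{118}\right) \left(- \frac{3596}{51}\right) = - \frac{7192}{3} - \frac{3596 i \sqrt{118}}{51}$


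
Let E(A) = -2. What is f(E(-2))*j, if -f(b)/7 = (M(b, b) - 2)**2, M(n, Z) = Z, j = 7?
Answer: -784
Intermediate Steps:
f(b) = -7*(-2 + b)**2 (f(b) = -7*(b - 2)**2 = -7*(-2 + b)**2)
f(E(-2))*j = -7*(-2 - 2)**2*7 = -7*(-4)**2*7 = -7*16*7 = -112*7 = -784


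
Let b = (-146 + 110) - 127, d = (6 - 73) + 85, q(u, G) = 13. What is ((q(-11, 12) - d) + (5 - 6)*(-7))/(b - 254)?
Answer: -2/417 ≈ -0.0047962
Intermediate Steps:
d = 18 (d = -67 + 85 = 18)
b = -163 (b = -36 - 127 = -163)
((q(-11, 12) - d) + (5 - 6)*(-7))/(b - 254) = ((13 - 1*18) + (5 - 6)*(-7))/(-163 - 254) = ((13 - 18) - 1*(-7))/(-417) = (-5 + 7)*(-1/417) = 2*(-1/417) = -2/417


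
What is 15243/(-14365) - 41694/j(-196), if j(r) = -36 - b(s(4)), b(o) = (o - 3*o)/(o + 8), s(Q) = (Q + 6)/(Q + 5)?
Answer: 12266980236/10529545 ≈ 1165.0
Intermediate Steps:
s(Q) = (6 + Q)/(5 + Q)
b(o) = -2*o/(8 + o) (b(o) = (-2*o)/(8 + o) = -2*o/(8 + o))
j(r) = -1466/41 (j(r) = -36 - (-2)*(6 + 4)/(5 + 4)/(8 + (6 + 4)/(5 + 4)) = -36 - (-2)*10/9/(8 + 10/9) = -36 - (-2)*(⅑)*10/(8 + (⅑)*10) = -36 - (-2)*10/(9*(8 + 10/9)) = -36 - (-2)*10/(9*82/9) = -36 - (-2)*10*9/(9*82) = -36 - 1*(-10/41) = -36 + 10/41 = -1466/41)
15243/(-14365) - 41694/j(-196) = 15243/(-14365) - 41694/(-1466/41) = 15243*(-1/14365) - 41694*(-41/1466) = -15243/14365 + 854727/733 = 12266980236/10529545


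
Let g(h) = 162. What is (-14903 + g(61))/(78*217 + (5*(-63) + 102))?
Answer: -14741/16713 ≈ -0.88201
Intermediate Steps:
(-14903 + g(61))/(78*217 + (5*(-63) + 102)) = (-14903 + 162)/(78*217 + (5*(-63) + 102)) = -14741/(16926 + (-315 + 102)) = -14741/(16926 - 213) = -14741/16713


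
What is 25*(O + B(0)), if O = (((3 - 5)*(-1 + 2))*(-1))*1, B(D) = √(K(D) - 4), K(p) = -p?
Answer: 50 + 50*I ≈ 50.0 + 50.0*I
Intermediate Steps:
B(D) = √(-4 - D) (B(D) = √(-D - 4) = √(-4 - D))
O = 2 (O = (-2*1*(-1))*1 = -2*(-1)*1 = 2*1 = 2)
25*(O + B(0)) = 25*(2 + √(-4 - 1*0)) = 25*(2 + √(-4 + 0)) = 25*(2 + √(-4)) = 25*(2 + 2*I) = 50 + 50*I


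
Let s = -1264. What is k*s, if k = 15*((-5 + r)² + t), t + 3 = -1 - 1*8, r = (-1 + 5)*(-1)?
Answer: -1308240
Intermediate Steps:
r = -4 (r = 4*(-1) = -4)
t = -12 (t = -3 + (-1 - 1*8) = -3 + (-1 - 8) = -3 - 9 = -12)
k = 1035 (k = 15*((-5 - 4)² - 12) = 15*((-9)² - 12) = 15*(81 - 12) = 15*69 = 1035)
k*s = 1035*(-1264) = -1308240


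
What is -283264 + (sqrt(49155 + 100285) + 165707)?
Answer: -117557 + 8*sqrt(2335) ≈ -1.1717e+5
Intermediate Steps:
-283264 + (sqrt(49155 + 100285) + 165707) = -283264 + (sqrt(149440) + 165707) = -283264 + (8*sqrt(2335) + 165707) = -283264 + (165707 + 8*sqrt(2335)) = -117557 + 8*sqrt(2335)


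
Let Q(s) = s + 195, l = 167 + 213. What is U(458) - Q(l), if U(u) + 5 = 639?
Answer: 59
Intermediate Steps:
U(u) = 634 (U(u) = -5 + 639 = 634)
l = 380
Q(s) = 195 + s
U(458) - Q(l) = 634 - (195 + 380) = 634 - 1*575 = 634 - 575 = 59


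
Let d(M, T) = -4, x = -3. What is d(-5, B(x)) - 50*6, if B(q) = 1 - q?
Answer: -304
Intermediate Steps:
d(-5, B(x)) - 50*6 = -4 - 50*6 = -4 - 300 = -304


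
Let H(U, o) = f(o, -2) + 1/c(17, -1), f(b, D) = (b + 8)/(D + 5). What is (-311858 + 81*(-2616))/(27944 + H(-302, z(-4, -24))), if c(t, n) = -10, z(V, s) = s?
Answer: -15712620/838157 ≈ -18.747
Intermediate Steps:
f(b, D) = (8 + b)/(5 + D)
H(U, o) = 77/30 + o/3 (H(U, o) = (8 + o)/(5 - 2) + 1/(-10) = (8 + o)/3 - ⅒ = (8/3 + o/3) - ⅒ = 77/30 + o/3)
(-311858 + 81*(-2616))/(27944 + H(-302, z(-4, -24))) = (-311858 + 81*(-2616))/(27944 + (77/30 + (⅓)*(-24))) = (-311858 - 211896)/(27944 + (77/30 - 8)) = -523754/(27944 - 163/30) = -523754/838157/30 = -523754*30/838157 = -15712620/838157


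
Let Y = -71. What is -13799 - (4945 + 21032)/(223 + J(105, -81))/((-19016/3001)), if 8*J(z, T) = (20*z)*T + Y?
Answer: -1841069702426/133418633 ≈ -13799.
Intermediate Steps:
J(z, T) = -71/8 + 5*T*z/2 (J(z, T) = ((20*z)*T - 71)/8 = (20*T*z - 71)/8 = (-71 + 20*T*z)/8 = -71/8 + 5*T*z/2)
-13799 - (4945 + 21032)/(223 + J(105, -81))/((-19016/3001)) = -13799 - (4945 + 21032)/(223 + (-71/8 + (5/2)*(-81)*105))/((-19016/3001)) = -13799 - 25977/(223 + (-71/8 - 42525/2))/((-19016*1/3001)) = -13799 - 25977/(223 - 170171/8)/(-19016/3001) = -13799 - 25977/(-168387/8)*(-3001)/19016 = -13799 - 25977*(-8/168387)*(-3001)/19016 = -13799 - (-69272)*(-3001)/(56129*19016) = -13799 - 1*25985659/133418633 = -13799 - 25985659/133418633 = -1841069702426/133418633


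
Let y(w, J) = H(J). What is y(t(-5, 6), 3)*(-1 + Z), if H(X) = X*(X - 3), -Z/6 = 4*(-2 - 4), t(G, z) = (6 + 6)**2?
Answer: 0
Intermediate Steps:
t(G, z) = 144 (t(G, z) = 12**2 = 144)
Z = 144 (Z = -24*(-2 - 4) = -24*(-6) = -6*(-24) = 144)
H(X) = X*(-3 + X)
y(w, J) = J*(-3 + J)
y(t(-5, 6), 3)*(-1 + Z) = (3*(-3 + 3))*(-1 + 144) = (3*0)*143 = 0*143 = 0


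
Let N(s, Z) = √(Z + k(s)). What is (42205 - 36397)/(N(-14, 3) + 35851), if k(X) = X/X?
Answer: 1936/11951 ≈ 0.16199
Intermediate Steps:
k(X) = 1
N(s, Z) = √(1 + Z) (N(s, Z) = √(Z + 1) = √(1 + Z))
(42205 - 36397)/(N(-14, 3) + 35851) = (42205 - 36397)/(√(1 + 3) + 35851) = 5808/(√4 + 35851) = 5808/(2 + 35851) = 5808/35853 = 5808*(1/35853) = 1936/11951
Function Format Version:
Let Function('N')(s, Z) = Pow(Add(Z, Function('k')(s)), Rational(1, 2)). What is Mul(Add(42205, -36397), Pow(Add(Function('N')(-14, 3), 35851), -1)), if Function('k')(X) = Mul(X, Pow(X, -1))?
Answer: Rational(1936, 11951) ≈ 0.16199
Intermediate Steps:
Function('k')(X) = 1
Function('N')(s, Z) = Pow(Add(1, Z), Rational(1, 2)) (Function('N')(s, Z) = Pow(Add(Z, 1), Rational(1, 2)) = Pow(Add(1, Z), Rational(1, 2)))
Mul(Add(42205, -36397), Pow(Add(Function('N')(-14, 3), 35851), -1)) = Mul(Add(42205, -36397), Pow(Add(Pow(Add(1, 3), Rational(1, 2)), 35851), -1)) = Mul(5808, Pow(Add(Pow(4, Rational(1, 2)), 35851), -1)) = Mul(5808, Pow(Add(2, 35851), -1)) = Mul(5808, Pow(35853, -1)) = Mul(5808, Rational(1, 35853)) = Rational(1936, 11951)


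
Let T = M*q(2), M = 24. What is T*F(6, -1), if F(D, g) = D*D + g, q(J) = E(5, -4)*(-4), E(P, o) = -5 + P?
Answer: 0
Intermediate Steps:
q(J) = 0 (q(J) = (-5 + 5)*(-4) = 0*(-4) = 0)
F(D, g) = g + D**2 (F(D, g) = D**2 + g = g + D**2)
T = 0 (T = 24*0 = 0)
T*F(6, -1) = 0*(-1 + 6**2) = 0*(-1 + 36) = 0*35 = 0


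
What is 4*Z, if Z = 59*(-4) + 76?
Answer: -640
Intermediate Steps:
Z = -160 (Z = -236 + 76 = -160)
4*Z = 4*(-160) = -640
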